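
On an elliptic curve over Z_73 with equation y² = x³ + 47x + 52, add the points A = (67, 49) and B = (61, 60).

(68, 38)

(67, 49) + (61, 60). λ = (60 - 49)/(61 - 67) ≡ 11/67 mod 73. 67⁻¹ ≡ 12 (mod 73), so λ ≡ 59.
  x = λ² - 67 - 61 = 3481 - 128 ≡ 68; y = λ·(67 - 68) - 49 ≡ 38. → (68, 38)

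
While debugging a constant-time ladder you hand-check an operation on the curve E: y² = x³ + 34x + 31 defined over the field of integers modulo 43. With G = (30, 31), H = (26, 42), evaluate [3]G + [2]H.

First 3G:
Repeated addition: build up to 3G.
2G: tangent at (30, 31): λ = (3·30² + 34)/(2·31) ≡ 25/19. 19⁻¹ ≡ 34 (mod 43), so λ ≡ 25·34 ≡ 33.
  x = λ² - 30 - 30 = 1089 - 60 ≡ 40; y = λ·(30 - 40) - 31 ≡ 26. → (40, 26)
3G: (40, 26) + (30, 31). λ = (31 - 26)/(30 - 40) ≡ 5/33 mod 43. 33⁻¹ ≡ 30 (mod 43) since 33·30 = 990 ≡ 1, so λ ≡ 21.
  x = λ² - 40 - 30 = 441 - 70 ≡ 27; y = λ·(40 - 27) - 26 ≡ 32. → (27, 32)
3G = (27, 32).
Next 2H:
Repeated addition: build up to 2H.
2H: tangent at (26, 42): λ = (3·26² + 34)/(2·42) ≡ 41/41. 41⁻¹ ≡ 21 (mod 43), so λ ≡ 41·21 ≡ 1.
  x = λ² - 26 - 26 = 1 - 52 ≡ 35; y = λ·(26 - 35) - 42 ≡ 35. → (35, 35)
2H = (35, 35).
Finally 3G + 2H:
(27, 32) + (35, 35). λ = (35 - 32)/(35 - 27) ≡ 3/8 mod 43. 8⁻¹ ≡ 27 (mod 43) since 8·27 = 216 ≡ 1, so λ ≡ 38.
  x = λ² - 27 - 35 = 1444 - 62 ≡ 6; y = λ·(27 - 6) - 32 ≡ 35. → (6, 35)

(6, 35)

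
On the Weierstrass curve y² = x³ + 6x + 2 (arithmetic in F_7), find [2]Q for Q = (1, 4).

tangent at (1, 4): λ = (3·1² + 6)/(2·4) ≡ 2/1. 1⁻¹ ≡ 1 (mod 7), so λ ≡ 2·1 ≡ 2.
  x = λ² - 1 - 1 = 4 - 2 ≡ 2; y = λ·(1 - 2) - 4 ≡ 1. → (2, 1)

(2, 1)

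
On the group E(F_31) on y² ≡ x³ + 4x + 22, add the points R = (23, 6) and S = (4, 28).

(23, 6) + (4, 28). λ = (28 - 6)/(4 - 23) ≡ 22/12 mod 31. 12⁻¹ ≡ 13 (mod 31), so λ ≡ 7.
  x = λ² - 23 - 4 = 49 - 27 ≡ 22; y = λ·(23 - 22) - 6 ≡ 1. → (22, 1)

(22, 1)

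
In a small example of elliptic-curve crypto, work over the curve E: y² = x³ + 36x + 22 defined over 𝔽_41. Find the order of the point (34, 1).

2P: tangent at (34, 1): λ = (3·34² + 36)/(2·1) ≡ 19/2. 2⁻¹ ≡ 21 (mod 41), so λ ≡ 19·21 ≡ 30.
  x = λ² - 34 - 34 = 900 - 68 ≡ 12; y = λ·(34 - 12) - 1 ≡ 3. → (12, 3)
3P: (12, 3) + (34, 1). λ = (1 - 3)/(34 - 12) ≡ 39/22 mod 41. 22⁻¹ ≡ 28 (mod 41), so λ ≡ 26.
  x = λ² - 12 - 34 = 676 - 46 ≡ 15; y = λ·(12 - 15) - 3 ≡ 1. → (15, 1)
4P: (15, 1) + (34, 1). λ = (1 - 1)/(34 - 15) ≡ 0/19 mod 41. 19⁻¹ ≡ 13 (mod 41) since 19·13 = 247 ≡ 1, so λ ≡ 0.
  x = λ² - 15 - 34 = 0 - 49 ≡ 33; y = λ·(15 - 33) - 1 ≡ 40. → (33, 40)
5P: (33, 40) + (34, 1). λ = (1 - 40)/(34 - 33) ≡ 2/1 mod 41. 1⁻¹ ≡ 1 (mod 41), so λ ≡ 2.
  x = λ² - 33 - 34 = 4 - 67 ≡ 19; y = λ·(33 - 19) - 40 ≡ 29. → (19, 29)
6P: (19, 29) + (34, 1). λ = (1 - 29)/(34 - 19) ≡ 13/15 mod 41. 15⁻¹ ≡ 11 (mod 41) since 15·11 = 165 ≡ 1, so λ ≡ 20.
  x = λ² - 19 - 34 = 400 - 53 ≡ 19; y = λ·(19 - 19) - 29 ≡ 12. → (19, 12)
7P: (19, 12) + (34, 1). λ = (1 - 12)/(34 - 19) ≡ 30/15 mod 41. 15⁻¹ ≡ 11 (mod 41), so λ ≡ 2.
  x = λ² - 19 - 34 = 4 - 53 ≡ 33; y = λ·(19 - 33) - 12 ≡ 1. → (33, 1)
8P: (33, 1) + (34, 1). λ = (1 - 1)/(34 - 33) ≡ 0/1 mod 41. 1⁻¹ ≡ 1 (mod 41) since 1·1 = 1 ≡ 1, so λ ≡ 0.
  x = λ² - 33 - 34 = 0 - 67 ≡ 15; y = λ·(33 - 15) - 1 ≡ 40. → (15, 40)
9P: (15, 40) + (34, 1). λ = (1 - 40)/(34 - 15) ≡ 2/19 mod 41. 19⁻¹ ≡ 13 (mod 41), so λ ≡ 26.
  x = λ² - 15 - 34 = 676 - 49 ≡ 12; y = λ·(15 - 12) - 40 ≡ 38. → (12, 38)
10P: (12, 38) + (34, 1). λ = (1 - 38)/(34 - 12) ≡ 4/22 mod 41. 22⁻¹ ≡ 28 (mod 41) since 22·28 = 616 ≡ 1, so λ ≡ 30.
  x = λ² - 12 - 34 = 900 - 46 ≡ 34; y = λ·(12 - 34) - 38 ≡ 40. → (34, 40)
11P: (34, 40) + (34, 1): same x and y₁ ≡ -y₂, so the sum is ∞.
11P = ∞, so the order is 11.

11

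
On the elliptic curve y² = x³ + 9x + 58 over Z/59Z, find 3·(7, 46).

Write P = (7, 46).
Repeated addition: build up to 3P.
2P: tangent at (7, 46): λ = (3·7² + 9)/(2·46) ≡ 38/33. 33⁻¹ ≡ 34 (mod 59) since 33·34 = 1122 ≡ 1, so λ ≡ 38·34 ≡ 53.
  x = λ² - 7 - 7 = 2809 - 14 ≡ 22; y = λ·(7 - 22) - 46 ≡ 44. → (22, 44)
3P: (22, 44) + (7, 46). λ = (46 - 44)/(7 - 22) ≡ 2/44 mod 59. 44⁻¹ ≡ 55 (mod 59), so λ ≡ 51.
  x = λ² - 22 - 7 = 2601 - 29 ≡ 35; y = λ·(22 - 35) - 44 ≡ 1. → (35, 1)

(35, 1)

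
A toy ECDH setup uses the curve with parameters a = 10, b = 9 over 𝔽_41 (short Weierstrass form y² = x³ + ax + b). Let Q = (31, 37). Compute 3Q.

Repeated addition: build up to 3Q.
2Q: tangent at (31, 37): λ = (3·31² + 10)/(2·37) ≡ 23/33. 33⁻¹ ≡ 5 (mod 41), so λ ≡ 23·5 ≡ 33.
  x = λ² - 31 - 31 = 1089 - 62 ≡ 2; y = λ·(31 - 2) - 37 ≡ 18. → (2, 18)
3Q: (2, 18) + (31, 37). λ = (37 - 18)/(31 - 2) ≡ 19/29 mod 41. 29⁻¹ ≡ 17 (mod 41), so λ ≡ 36.
  x = λ² - 2 - 31 = 1296 - 33 ≡ 33; y = λ·(2 - 33) - 18 ≡ 14. → (33, 14)

(33, 14)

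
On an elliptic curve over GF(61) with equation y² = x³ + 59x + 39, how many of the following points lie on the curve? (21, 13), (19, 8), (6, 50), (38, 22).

(21, 13): 13² ≡ 47, rhs ≡ 47 → on.
(19, 8): 8² ≡ 3, rhs ≡ 28 → off.
(6, 50): 50² ≡ 60, rhs ≡ 60 → on.
(38, 22): 22² ≡ 57, rhs ≡ 57 → on.

3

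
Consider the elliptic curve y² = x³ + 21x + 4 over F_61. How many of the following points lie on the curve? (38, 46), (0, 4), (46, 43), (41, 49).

(38, 46): 46² ≡ 42, rhs ≡ 42 → on.
(0, 4): 4² ≡ 16, rhs ≡ 4 → off.
(46, 43): 43² ≡ 19, rhs ≡ 35 → off.
(41, 49): 49² ≡ 22, rhs ≡ 2 → off.

1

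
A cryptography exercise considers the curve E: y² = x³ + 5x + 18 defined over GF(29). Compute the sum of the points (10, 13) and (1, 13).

(18, 16)

(10, 13) + (1, 13). λ = (13 - 13)/(1 - 10) ≡ 0/20 mod 29. 20⁻¹ ≡ 16 (mod 29) since 20·16 = 320 ≡ 1, so λ ≡ 0.
  x = λ² - 10 - 1 = 0 - 11 ≡ 18; y = λ·(10 - 18) - 13 ≡ 16. → (18, 16)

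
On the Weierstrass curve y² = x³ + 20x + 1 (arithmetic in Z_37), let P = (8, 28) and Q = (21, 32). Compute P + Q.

(7, 15)

(8, 28) + (21, 32). λ = (32 - 28)/(21 - 8) ≡ 4/13 mod 37. 13⁻¹ ≡ 20 (mod 37), so λ ≡ 6.
  x = λ² - 8 - 21 = 36 - 29 ≡ 7; y = λ·(8 - 7) - 28 ≡ 15. → (7, 15)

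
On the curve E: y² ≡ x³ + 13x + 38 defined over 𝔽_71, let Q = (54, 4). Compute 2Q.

tangent at (54, 4): λ = (3·54² + 13)/(2·4) ≡ 28/8. 8⁻¹ ≡ 9 (mod 71) since 8·9 = 72 ≡ 1, so λ ≡ 28·9 ≡ 39.
  x = λ² - 54 - 54 = 1521 - 108 ≡ 64; y = λ·(54 - 64) - 4 ≡ 32. → (64, 32)

(64, 32)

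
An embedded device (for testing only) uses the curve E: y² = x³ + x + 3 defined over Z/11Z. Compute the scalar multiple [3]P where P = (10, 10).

(0, 5)

Repeated addition: build up to 3P.
2P: tangent at (10, 10): λ = (3·10² + 1)/(2·10) ≡ 4/9. 9⁻¹ ≡ 5 (mod 11), so λ ≡ 4·5 ≡ 9.
  x = λ² - 10 - 10 = 81 - 20 ≡ 6; y = λ·(10 - 6) - 10 ≡ 4. → (6, 4)
3P: (6, 4) + (10, 10). λ = (10 - 4)/(10 - 6) ≡ 6/4 mod 11. 4⁻¹ ≡ 3 (mod 11), so λ ≡ 7.
  x = λ² - 6 - 10 = 49 - 16 ≡ 0; y = λ·(6 - 0) - 4 ≡ 5. → (0, 5)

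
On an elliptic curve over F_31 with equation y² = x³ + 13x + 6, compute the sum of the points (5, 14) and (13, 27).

(20, 12)

(5, 14) + (13, 27). λ = (27 - 14)/(13 - 5) ≡ 13/8 mod 31. 8⁻¹ ≡ 4 (mod 31) since 8·4 = 32 ≡ 1, so λ ≡ 21.
  x = λ² - 5 - 13 = 441 - 18 ≡ 20; y = λ·(5 - 20) - 14 ≡ 12. → (20, 12)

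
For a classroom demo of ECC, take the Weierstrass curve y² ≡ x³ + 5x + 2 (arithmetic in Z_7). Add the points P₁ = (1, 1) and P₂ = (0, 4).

(1, 1) + (0, 4). λ = (4 - 1)/(0 - 1) ≡ 3/6 mod 7. 6⁻¹ ≡ 6 (mod 7), so λ ≡ 4.
  x = λ² - 1 - 0 = 16 - 1 ≡ 1; y = λ·(1 - 1) - 1 ≡ 6. → (1, 6)

(1, 6)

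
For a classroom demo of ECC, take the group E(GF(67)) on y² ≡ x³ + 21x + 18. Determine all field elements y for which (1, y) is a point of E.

24, 43

x³ + 21x + 18 = 40 ≡ 40 (mod 67).
Square roots of 40 mod 67: 24 and 43 (since 24² = 576 ≡ 40).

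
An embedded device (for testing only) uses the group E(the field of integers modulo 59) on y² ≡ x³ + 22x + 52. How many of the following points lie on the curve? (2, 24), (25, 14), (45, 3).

2

(2, 24): 24² ≡ 45, rhs ≡ 45 → on.
(25, 14): 14² ≡ 19, rhs ≡ 2 → off.
(45, 3): 3² ≡ 9, rhs ≡ 9 → on.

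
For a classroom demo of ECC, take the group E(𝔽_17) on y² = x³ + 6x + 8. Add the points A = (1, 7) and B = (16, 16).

(16, 1)

(1, 7) + (16, 16). λ = (16 - 7)/(16 - 1) ≡ 9/15 mod 17. 15⁻¹ ≡ 8 (mod 17), so λ ≡ 4.
  x = λ² - 1 - 16 = 16 - 17 ≡ 16; y = λ·(1 - 16) - 7 ≡ 1. → (16, 1)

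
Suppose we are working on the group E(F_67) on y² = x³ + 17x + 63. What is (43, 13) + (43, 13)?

tangent at (43, 13): λ = (3·43² + 17)/(2·13) ≡ 3/26. 26⁻¹ ≡ 49 (mod 67) since 26·49 = 1274 ≡ 1, so λ ≡ 3·49 ≡ 13.
  x = λ² - 43 - 43 = 169 - 86 ≡ 16; y = λ·(43 - 16) - 13 ≡ 3. → (16, 3)

(16, 3)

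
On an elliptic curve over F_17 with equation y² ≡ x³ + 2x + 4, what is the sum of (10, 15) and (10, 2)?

O

The two points share x = 10 and their y-coordinates satisfy 15 + 2 ≡ 0 (mod 17), so they are inverses. Their sum is O.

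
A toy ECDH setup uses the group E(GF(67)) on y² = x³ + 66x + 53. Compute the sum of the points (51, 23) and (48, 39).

(51, 23) + (48, 39). λ = (39 - 23)/(48 - 51) ≡ 16/64 mod 67. 64⁻¹ ≡ 22 (mod 67), so λ ≡ 17.
  x = λ² - 51 - 48 = 289 - 99 ≡ 56; y = λ·(51 - 56) - 23 ≡ 26. → (56, 26)

(56, 26)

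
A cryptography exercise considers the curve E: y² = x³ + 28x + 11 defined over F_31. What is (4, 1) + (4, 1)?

tangent at (4, 1): λ = (3·4² + 28)/(2·1) ≡ 14/2. 2⁻¹ ≡ 16 (mod 31), so λ ≡ 14·16 ≡ 7.
  x = λ² - 4 - 4 = 49 - 8 ≡ 10; y = λ·(4 - 10) - 1 ≡ 19. → (10, 19)

(10, 19)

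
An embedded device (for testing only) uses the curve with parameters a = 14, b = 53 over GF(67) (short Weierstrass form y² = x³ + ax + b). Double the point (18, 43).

tangent at (18, 43): λ = (3·18² + 14)/(2·43) ≡ 48/19. 19⁻¹ ≡ 60 (mod 67) since 19·60 = 1140 ≡ 1, so λ ≡ 48·60 ≡ 66.
  x = λ² - 18 - 18 = 4356 - 36 ≡ 32; y = λ·(18 - 32) - 43 ≡ 38. → (32, 38)

(32, 38)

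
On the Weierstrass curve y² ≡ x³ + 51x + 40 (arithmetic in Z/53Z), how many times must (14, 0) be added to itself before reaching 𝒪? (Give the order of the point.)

2

2P: (14, 0) + (14, 0): same x and y₁ ≡ -y₂, so the sum is 𝒪.
2P = 𝒪, so the order is 2.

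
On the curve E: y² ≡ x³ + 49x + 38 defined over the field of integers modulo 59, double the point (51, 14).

tangent at (51, 14): λ = (3·51² + 49)/(2·14) ≡ 5/28. 28⁻¹ ≡ 19 (mod 59) since 28·19 = 532 ≡ 1, so λ ≡ 5·19 ≡ 36.
  x = λ² - 51 - 51 = 1296 - 102 ≡ 14; y = λ·(51 - 14) - 14 ≡ 20. → (14, 20)

(14, 20)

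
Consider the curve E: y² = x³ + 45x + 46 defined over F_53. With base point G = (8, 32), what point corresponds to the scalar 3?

Repeated addition: build up to 3G.
2G: tangent at (8, 32): λ = (3·8² + 45)/(2·32) ≡ 25/11. 11⁻¹ ≡ 29 (mod 53), so λ ≡ 25·29 ≡ 36.
  x = λ² - 8 - 8 = 1296 - 16 ≡ 8; y = λ·(8 - 8) - 32 ≡ 21. → (8, 21)
3G: (8, 21) + (8, 32): same x and y₁ ≡ -y₂, so the sum is O.

O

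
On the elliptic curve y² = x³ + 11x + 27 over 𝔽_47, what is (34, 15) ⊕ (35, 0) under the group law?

(34, 15) + (35, 0). λ = (0 - 15)/(35 - 34) ≡ 32/1 mod 47. 1⁻¹ ≡ 1 (mod 47) since 1·1 = 1 ≡ 1, so λ ≡ 32.
  x = λ² - 34 - 35 = 1024 - 69 ≡ 15; y = λ·(34 - 15) - 15 ≡ 29. → (15, 29)

(15, 29)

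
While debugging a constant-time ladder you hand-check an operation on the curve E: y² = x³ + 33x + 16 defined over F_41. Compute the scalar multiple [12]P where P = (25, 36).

Repeated addition: build up to 12P.
2P: tangent at (25, 36): λ = (3·25² + 33)/(2·36) ≡ 22/31. 31⁻¹ ≡ 4 (mod 41) since 31·4 = 124 ≡ 1, so λ ≡ 22·4 ≡ 6.
  x = λ² - 25 - 25 = 36 - 50 ≡ 27; y = λ·(25 - 27) - 36 ≡ 34. → (27, 34)
3P: (27, 34) + (25, 36). λ = (36 - 34)/(25 - 27) ≡ 2/39 mod 41. 39⁻¹ ≡ 20 (mod 41), so λ ≡ 40.
  x = λ² - 27 - 25 = 1600 - 52 ≡ 31; y = λ·(27 - 31) - 34 ≡ 11. → (31, 11)
4P: (31, 11) + (25, 36). λ = (36 - 11)/(25 - 31) ≡ 25/35 mod 41. 35⁻¹ ≡ 34 (mod 41) since 35·34 = 1190 ≡ 1, so λ ≡ 30.
  x = λ² - 31 - 25 = 900 - 56 ≡ 24; y = λ·(31 - 24) - 11 ≡ 35. → (24, 35)
5P: (24, 35) + (25, 36). λ = (36 - 35)/(25 - 24) ≡ 1/1 mod 41. 1⁻¹ ≡ 1 (mod 41) since 1·1 = 1 ≡ 1, so λ ≡ 1.
  x = λ² - 24 - 25 = 1 - 49 ≡ 34; y = λ·(24 - 34) - 35 ≡ 37. → (34, 37)
6P: (34, 37) + (25, 36). λ = (36 - 37)/(25 - 34) ≡ 40/32 mod 41. 32⁻¹ ≡ 9 (mod 41), so λ ≡ 32.
  x = λ² - 34 - 25 = 1024 - 59 ≡ 22; y = λ·(34 - 22) - 37 ≡ 19. → (22, 19)
7P: (22, 19) + (25, 36). λ = (36 - 19)/(25 - 22) ≡ 17/3 mod 41. 3⁻¹ ≡ 14 (mod 41) since 3·14 = 42 ≡ 1, so λ ≡ 33.
  x = λ² - 22 - 25 = 1089 - 47 ≡ 17; y = λ·(22 - 17) - 19 ≡ 23. → (17, 23)
8P: (17, 23) + (25, 36). λ = (36 - 23)/(25 - 17) ≡ 13/8 mod 41. 8⁻¹ ≡ 36 (mod 41) since 8·36 = 288 ≡ 1, so λ ≡ 17.
  x = λ² - 17 - 25 = 289 - 42 ≡ 1; y = λ·(17 - 1) - 23 ≡ 3. → (1, 3)
9P: (1, 3) + (25, 36). λ = (36 - 3)/(25 - 1) ≡ 33/24 mod 41. 24⁻¹ ≡ 12 (mod 41) since 24·12 = 288 ≡ 1, so λ ≡ 27.
  x = λ² - 1 - 25 = 729 - 26 ≡ 6; y = λ·(1 - 6) - 3 ≡ 26. → (6, 26)
10P: (6, 26) + (25, 36). λ = (36 - 26)/(25 - 6) ≡ 10/19 mod 41. 19⁻¹ ≡ 13 (mod 41), so λ ≡ 7.
  x = λ² - 6 - 25 = 49 - 31 ≡ 18; y = λ·(6 - 18) - 26 ≡ 13. → (18, 13)
11P: (18, 13) + (25, 36). λ = (36 - 13)/(25 - 18) ≡ 23/7 mod 41. 7⁻¹ ≡ 6 (mod 41), so λ ≡ 15.
  x = λ² - 18 - 25 = 225 - 43 ≡ 18; y = λ·(18 - 18) - 13 ≡ 28. → (18, 28)
12P: (18, 28) + (25, 36). λ = (36 - 28)/(25 - 18) ≡ 8/7 mod 41. 7⁻¹ ≡ 6 (mod 41), so λ ≡ 7.
  x = λ² - 18 - 25 = 49 - 43 ≡ 6; y = λ·(18 - 6) - 28 ≡ 15. → (6, 15)

(6, 15)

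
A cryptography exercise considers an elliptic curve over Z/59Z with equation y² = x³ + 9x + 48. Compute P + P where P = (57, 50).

(7, 49)

tangent at (57, 50): λ = (3·57² + 9)/(2·50) ≡ 21/41. 41⁻¹ ≡ 36 (mod 59), so λ ≡ 21·36 ≡ 48.
  x = λ² - 57 - 57 = 2304 - 114 ≡ 7; y = λ·(57 - 7) - 50 ≡ 49. → (7, 49)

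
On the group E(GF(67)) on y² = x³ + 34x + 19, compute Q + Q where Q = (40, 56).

(16, 61)

tangent at (40, 56): λ = (3·40² + 34)/(2·56) ≡ 10/45. 45⁻¹ ≡ 3 (mod 67), so λ ≡ 10·3 ≡ 30.
  x = λ² - 40 - 40 = 900 - 80 ≡ 16; y = λ·(40 - 16) - 56 ≡ 61. → (16, 61)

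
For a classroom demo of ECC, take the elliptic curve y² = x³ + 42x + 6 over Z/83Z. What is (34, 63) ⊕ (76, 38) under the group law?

(66, 43)

(34, 63) + (76, 38). λ = (38 - 63)/(76 - 34) ≡ 58/42 mod 83. 42⁻¹ ≡ 2 (mod 83) since 42·2 = 84 ≡ 1, so λ ≡ 33.
  x = λ² - 34 - 76 = 1089 - 110 ≡ 66; y = λ·(34 - 66) - 63 ≡ 43. → (66, 43)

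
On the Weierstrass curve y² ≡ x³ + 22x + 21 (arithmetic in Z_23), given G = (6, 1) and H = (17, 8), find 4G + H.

(5, 7)

First 4G:
Double-and-add on 4 = (100)₂. Start with G = (6, 1) for the leading 1-bit.
double: tangent at (6, 1): λ = (3·6² + 22)/(2·1) ≡ 15/2. 2⁻¹ ≡ 12 (mod 23) since 2·12 = 24 ≡ 1, so λ ≡ 15·12 ≡ 19.
  x = λ² - 6 - 6 = 361 - 12 ≡ 4; y = λ·(6 - 4) - 1 ≡ 14. → (4, 14)
double: tangent at (4, 14): λ = (3·4² + 22)/(2·14) ≡ 1/5. 5⁻¹ ≡ 14 (mod 23) since 5·14 = 70 ≡ 1, so λ ≡ 1·14 ≡ 14.
  x = λ² - 4 - 4 = 196 - 8 ≡ 4; y = λ·(4 - 4) - 14 ≡ 9. → (4, 9)
4G = (4, 9).
Finally 4G + H:
(4, 9) + (17, 8). λ = (8 - 9)/(17 - 4) ≡ 22/13 mod 23. 13⁻¹ ≡ 16 (mod 23), so λ ≡ 7.
  x = λ² - 4 - 17 = 49 - 21 ≡ 5; y = λ·(4 - 5) - 9 ≡ 7. → (5, 7)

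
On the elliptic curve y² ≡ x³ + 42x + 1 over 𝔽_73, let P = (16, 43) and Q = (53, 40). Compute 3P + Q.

First 3P:
Repeated addition: build up to 3P.
2P: tangent at (16, 43): λ = (3·16² + 42)/(2·43) ≡ 7/13. 13⁻¹ ≡ 45 (mod 73), so λ ≡ 7·45 ≡ 23.
  x = λ² - 16 - 16 = 529 - 32 ≡ 59; y = λ·(16 - 59) - 43 ≡ 63. → (59, 63)
3P: (59, 63) + (16, 43). λ = (43 - 63)/(16 - 59) ≡ 53/30 mod 73. 30⁻¹ ≡ 56 (mod 73), so λ ≡ 48.
  x = λ² - 59 - 16 = 2304 - 75 ≡ 39; y = λ·(59 - 39) - 63 ≡ 21. → (39, 21)
3P = (39, 21).
Finally 3P + Q:
(39, 21) + (53, 40). λ = (40 - 21)/(53 - 39) ≡ 19/14 mod 73. 14⁻¹ ≡ 47 (mod 73) since 14·47 = 658 ≡ 1, so λ ≡ 17.
  x = λ² - 39 - 53 = 289 - 92 ≡ 51; y = λ·(39 - 51) - 21 ≡ 67. → (51, 67)

(51, 67)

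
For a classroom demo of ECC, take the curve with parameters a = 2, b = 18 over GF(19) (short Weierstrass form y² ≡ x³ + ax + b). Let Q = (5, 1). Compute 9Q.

(2, 12)

Double-and-add on 9 = (1001)₂. Start with Q = (5, 1) for the leading 1-bit.
double: tangent at (5, 1): λ = (3·5² + 2)/(2·1) ≡ 1/2. 2⁻¹ ≡ 10 (mod 19), so λ ≡ 1·10 ≡ 10.
  x = λ² - 5 - 5 = 100 - 10 ≡ 14; y = λ·(5 - 14) - 1 ≡ 4. → (14, 4)
double: tangent at (14, 4): λ = (3·14² + 2)/(2·4) ≡ 1/8. 8⁻¹ ≡ 12 (mod 19), so λ ≡ 1·12 ≡ 12.
  x = λ² - 14 - 14 = 144 - 28 ≡ 2; y = λ·(14 - 2) - 4 ≡ 7. → (2, 7)
double: tangent at (2, 7): λ = (3·2² + 2)/(2·7) ≡ 14/14. 14⁻¹ ≡ 15 (mod 19), so λ ≡ 14·15 ≡ 1.
  x = λ² - 2 - 2 = 1 - 4 ≡ 16; y = λ·(2 - 16) - 7 ≡ 17. → (16, 17)
add Q: (16, 17) + (5, 1). λ = (1 - 17)/(5 - 16) ≡ 3/8 mod 19. 8⁻¹ ≡ 12 (mod 19), so λ ≡ 17.
  x = λ² - 16 - 5 = 289 - 21 ≡ 2; y = λ·(16 - 2) - 17 ≡ 12. → (2, 12)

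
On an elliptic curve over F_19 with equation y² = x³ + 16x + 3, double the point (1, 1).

(17, 18)

tangent at (1, 1): λ = (3·1² + 16)/(2·1) ≡ 0/2. 2⁻¹ ≡ 10 (mod 19), so λ ≡ 0·10 ≡ 0.
  x = λ² - 1 - 1 = 0 - 2 ≡ 17; y = λ·(1 - 17) - 1 ≡ 18. → (17, 18)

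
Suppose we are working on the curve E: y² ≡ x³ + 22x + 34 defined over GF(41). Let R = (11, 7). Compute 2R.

(27, 4)

tangent at (11, 7): λ = (3·11² + 22)/(2·7) ≡ 16/14. 14⁻¹ ≡ 3 (mod 41), so λ ≡ 16·3 ≡ 7.
  x = λ² - 11 - 11 = 49 - 22 ≡ 27; y = λ·(11 - 27) - 7 ≡ 4. → (27, 4)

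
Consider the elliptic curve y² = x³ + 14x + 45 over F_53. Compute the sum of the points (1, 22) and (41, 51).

(1, 22) + (41, 51). λ = (51 - 22)/(41 - 1) ≡ 29/40 mod 53. 40⁻¹ ≡ 4 (mod 53), so λ ≡ 10.
  x = λ² - 1 - 41 = 100 - 42 ≡ 5; y = λ·(1 - 5) - 22 ≡ 44. → (5, 44)

(5, 44)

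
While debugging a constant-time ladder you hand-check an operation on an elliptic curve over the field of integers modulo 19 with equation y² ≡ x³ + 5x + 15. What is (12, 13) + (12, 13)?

tangent at (12, 13): λ = (3·12² + 5)/(2·13) ≡ 0/7. 7⁻¹ ≡ 11 (mod 19) since 7·11 = 77 ≡ 1, so λ ≡ 0·11 ≡ 0.
  x = λ² - 12 - 12 = 0 - 24 ≡ 14; y = λ·(12 - 14) - 13 ≡ 6. → (14, 6)

(14, 6)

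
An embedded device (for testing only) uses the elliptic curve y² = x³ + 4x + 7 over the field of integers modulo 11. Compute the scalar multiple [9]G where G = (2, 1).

(6, 4)

Repeated addition: build up to 9G.
2G: tangent at (2, 1): λ = (3·2² + 4)/(2·1) ≡ 5/2. 2⁻¹ ≡ 6 (mod 11), so λ ≡ 5·6 ≡ 8.
  x = λ² - 2 - 2 = 64 - 4 ≡ 5; y = λ·(2 - 5) - 1 ≡ 8. → (5, 8)
3G: (5, 8) + (2, 1). λ = (1 - 8)/(2 - 5) ≡ 4/8 mod 11. 8⁻¹ ≡ 7 (mod 11) since 8·7 = 56 ≡ 1, so λ ≡ 6.
  x = λ² - 5 - 2 = 36 - 7 ≡ 7; y = λ·(5 - 7) - 8 ≡ 2. → (7, 2)
4G: (7, 2) + (2, 1). λ = (1 - 2)/(2 - 7) ≡ 10/6 mod 11. 6⁻¹ ≡ 2 (mod 11), so λ ≡ 9.
  x = λ² - 7 - 2 = 81 - 9 ≡ 6; y = λ·(7 - 6) - 2 ≡ 7. → (6, 7)
5G: (6, 7) + (2, 1). λ = (1 - 7)/(2 - 6) ≡ 5/7 mod 11. 7⁻¹ ≡ 8 (mod 11) since 7·8 = 56 ≡ 1, so λ ≡ 7.
  x = λ² - 6 - 2 = 49 - 8 ≡ 8; y = λ·(6 - 8) - 7 ≡ 1. → (8, 1)
6G: (8, 1) + (2, 1). λ = (1 - 1)/(2 - 8) ≡ 0/5 mod 11. 5⁻¹ ≡ 9 (mod 11), so λ ≡ 0.
  x = λ² - 8 - 2 = 0 - 10 ≡ 1; y = λ·(8 - 1) - 1 ≡ 10. → (1, 10)
7G: (1, 10) + (2, 1). λ = (1 - 10)/(2 - 1) ≡ 2/1 mod 11. 1⁻¹ ≡ 1 (mod 11) since 1·1 = 1 ≡ 1, so λ ≡ 2.
  x = λ² - 1 - 2 = 4 - 3 ≡ 1; y = λ·(1 - 1) - 10 ≡ 1. → (1, 1)
8G: (1, 1) + (2, 1). λ = (1 - 1)/(2 - 1) ≡ 0/1 mod 11. 1⁻¹ ≡ 1 (mod 11) since 1·1 = 1 ≡ 1, so λ ≡ 0.
  x = λ² - 1 - 2 = 0 - 3 ≡ 8; y = λ·(1 - 8) - 1 ≡ 10. → (8, 10)
9G: (8, 10) + (2, 1). λ = (1 - 10)/(2 - 8) ≡ 2/5 mod 11. 5⁻¹ ≡ 9 (mod 11), so λ ≡ 7.
  x = λ² - 8 - 2 = 49 - 10 ≡ 6; y = λ·(8 - 6) - 10 ≡ 4. → (6, 4)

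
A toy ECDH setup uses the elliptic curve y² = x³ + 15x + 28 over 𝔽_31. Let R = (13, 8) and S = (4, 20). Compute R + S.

(13, 8) + (4, 20). λ = (20 - 8)/(4 - 13) ≡ 12/22 mod 31. 22⁻¹ ≡ 24 (mod 31) since 22·24 = 528 ≡ 1, so λ ≡ 9.
  x = λ² - 13 - 4 = 81 - 17 ≡ 2; y = λ·(13 - 2) - 8 ≡ 29. → (2, 29)

(2, 29)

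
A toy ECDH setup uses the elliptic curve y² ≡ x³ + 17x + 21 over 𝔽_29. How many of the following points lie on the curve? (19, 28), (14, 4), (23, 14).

2

(19, 28): 28² ≡ 1, rhs ≡ 11 → off.
(14, 4): 4² ≡ 16, rhs ≡ 16 → on.
(23, 14): 14² ≡ 22, rhs ≡ 22 → on.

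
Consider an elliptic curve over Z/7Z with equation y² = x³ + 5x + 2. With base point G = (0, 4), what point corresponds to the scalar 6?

Repeated addition: build up to 6G.
2G: tangent at (0, 4): λ = (3·0² + 5)/(2·4) ≡ 5/1. 1⁻¹ ≡ 1 (mod 7), so λ ≡ 5·1 ≡ 5.
  x = λ² - 0 - 0 = 25 - 0 ≡ 4; y = λ·(0 - 4) - 4 ≡ 4. → (4, 4)
3G: (4, 4) + (0, 4). λ = (4 - 4)/(0 - 4) ≡ 0/3 mod 7. 3⁻¹ ≡ 5 (mod 7) since 3·5 = 15 ≡ 1, so λ ≡ 0.
  x = λ² - 4 - 0 = 0 - 4 ≡ 3; y = λ·(4 - 3) - 4 ≡ 3. → (3, 3)
4G: (3, 3) + (0, 4). λ = (4 - 3)/(0 - 3) ≡ 1/4 mod 7. 4⁻¹ ≡ 2 (mod 7) since 4·2 = 8 ≡ 1, so λ ≡ 2.
  x = λ² - 3 - 0 = 4 - 3 ≡ 1; y = λ·(3 - 1) - 3 ≡ 1. → (1, 1)
5G: (1, 1) + (0, 4). λ = (4 - 1)/(0 - 1) ≡ 3/6 mod 7. 6⁻¹ ≡ 6 (mod 7) since 6·6 = 36 ≡ 1, so λ ≡ 4.
  x = λ² - 1 - 0 = 16 - 1 ≡ 1; y = λ·(1 - 1) - 1 ≡ 6. → (1, 6)
6G: (1, 6) + (0, 4). λ = (4 - 6)/(0 - 1) ≡ 5/6 mod 7. 6⁻¹ ≡ 6 (mod 7) since 6·6 = 36 ≡ 1, so λ ≡ 2.
  x = λ² - 1 - 0 = 4 - 1 ≡ 3; y = λ·(1 - 3) - 6 ≡ 4. → (3, 4)

(3, 4)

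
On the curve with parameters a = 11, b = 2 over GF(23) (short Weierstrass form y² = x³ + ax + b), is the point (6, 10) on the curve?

yes

y² = 10² ≡ 8; x³ + 11x + 2 = 284 ≡ 8 (mod 23). 8 = 8.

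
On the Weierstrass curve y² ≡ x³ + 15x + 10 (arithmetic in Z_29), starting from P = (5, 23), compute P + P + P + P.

Repeated addition: build up to 4P.
2P: tangent at (5, 23): λ = (3·5² + 15)/(2·23) ≡ 3/17. 17⁻¹ ≡ 12 (mod 29), so λ ≡ 3·12 ≡ 7.
  x = λ² - 5 - 5 = 49 - 10 ≡ 10; y = λ·(5 - 10) - 23 ≡ 0. → (10, 0)
3P: (10, 0) + (5, 23). λ = (23 - 0)/(5 - 10) ≡ 23/24 mod 29. 24⁻¹ ≡ 23 (mod 29), so λ ≡ 7.
  x = λ² - 10 - 5 = 49 - 15 ≡ 5; y = λ·(10 - 5) - 0 ≡ 6. → (5, 6)
4P: (5, 6) + (5, 23): same x and y₁ ≡ -y₂, so the sum is the point at infinity.

O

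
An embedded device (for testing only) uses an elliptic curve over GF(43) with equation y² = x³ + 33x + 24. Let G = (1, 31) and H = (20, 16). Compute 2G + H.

First 2G:
Repeated addition: build up to 2G.
2G: tangent at (1, 31): λ = (3·1² + 33)/(2·31) ≡ 36/19. 19⁻¹ ≡ 34 (mod 43) since 19·34 = 646 ≡ 1, so λ ≡ 36·34 ≡ 20.
  x = λ² - 1 - 1 = 400 - 2 ≡ 11; y = λ·(1 - 11) - 31 ≡ 27. → (11, 27)
2G = (11, 27).
Finally 2G + H:
(11, 27) + (20, 16). λ = (16 - 27)/(20 - 11) ≡ 32/9 mod 43. 9⁻¹ ≡ 24 (mod 43), so λ ≡ 37.
  x = λ² - 11 - 20 = 1369 - 31 ≡ 5; y = λ·(11 - 5) - 27 ≡ 23. → (5, 23)

(5, 23)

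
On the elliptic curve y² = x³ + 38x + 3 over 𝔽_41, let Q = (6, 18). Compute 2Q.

(19, 9)

tangent at (6, 18): λ = (3·6² + 38)/(2·18) ≡ 23/36. 36⁻¹ ≡ 8 (mod 41) since 36·8 = 288 ≡ 1, so λ ≡ 23·8 ≡ 20.
  x = λ² - 6 - 6 = 400 - 12 ≡ 19; y = λ·(6 - 19) - 18 ≡ 9. → (19, 9)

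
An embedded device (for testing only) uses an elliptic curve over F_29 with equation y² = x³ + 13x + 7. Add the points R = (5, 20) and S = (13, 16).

(5, 20) + (13, 16). λ = (16 - 20)/(13 - 5) ≡ 25/8 mod 29. 8⁻¹ ≡ 11 (mod 29), so λ ≡ 14.
  x = λ² - 5 - 13 = 196 - 18 ≡ 4; y = λ·(5 - 4) - 20 ≡ 23. → (4, 23)

(4, 23)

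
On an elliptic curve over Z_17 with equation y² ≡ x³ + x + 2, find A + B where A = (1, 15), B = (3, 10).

(1, 15) + (3, 10). λ = (10 - 15)/(3 - 1) ≡ 12/2 mod 17. 2⁻¹ ≡ 9 (mod 17), so λ ≡ 6.
  x = λ² - 1 - 3 = 36 - 4 ≡ 15; y = λ·(1 - 15) - 15 ≡ 3. → (15, 3)

(15, 3)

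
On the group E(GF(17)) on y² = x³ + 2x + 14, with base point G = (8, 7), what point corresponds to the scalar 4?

(5, 8)

Repeated addition: build up to 4G.
2G: tangent at (8, 7): λ = (3·8² + 2)/(2·7) ≡ 7/14. 14⁻¹ ≡ 11 (mod 17), so λ ≡ 7·11 ≡ 9.
  x = λ² - 8 - 8 = 81 - 16 ≡ 14; y = λ·(8 - 14) - 7 ≡ 7. → (14, 7)
3G: (14, 7) + (8, 7). λ = (7 - 7)/(8 - 14) ≡ 0/11 mod 17. 11⁻¹ ≡ 14 (mod 17), so λ ≡ 0.
  x = λ² - 14 - 8 = 0 - 22 ≡ 12; y = λ·(14 - 12) - 7 ≡ 10. → (12, 10)
4G: (12, 10) + (8, 7). λ = (7 - 10)/(8 - 12) ≡ 14/13 mod 17. 13⁻¹ ≡ 4 (mod 17) since 13·4 = 52 ≡ 1, so λ ≡ 5.
  x = λ² - 12 - 8 = 25 - 20 ≡ 5; y = λ·(12 - 5) - 10 ≡ 8. → (5, 8)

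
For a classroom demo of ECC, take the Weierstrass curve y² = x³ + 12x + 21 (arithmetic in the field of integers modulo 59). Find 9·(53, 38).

Write P = (53, 38).
Repeated addition: build up to 9P.
2P: tangent at (53, 38): λ = (3·53² + 12)/(2·38) ≡ 2/17. 17⁻¹ ≡ 7 (mod 59), so λ ≡ 2·7 ≡ 14.
  x = λ² - 53 - 53 = 196 - 106 ≡ 31; y = λ·(53 - 31) - 38 ≡ 34. → (31, 34)
3P: (31, 34) + (53, 38). λ = (38 - 34)/(53 - 31) ≡ 4/22 mod 59. 22⁻¹ ≡ 51 (mod 59), so λ ≡ 27.
  x = λ² - 31 - 53 = 729 - 84 ≡ 55; y = λ·(31 - 55) - 34 ≡ 26. → (55, 26)
4P: (55, 26) + (53, 38). λ = (38 - 26)/(53 - 55) ≡ 12/57 mod 59. 57⁻¹ ≡ 29 (mod 59), so λ ≡ 53.
  x = λ² - 55 - 53 = 2809 - 108 ≡ 46; y = λ·(55 - 46) - 26 ≡ 38. → (46, 38)
5P: (46, 38) + (53, 38). λ = (38 - 38)/(53 - 46) ≡ 0/7 mod 59. 7⁻¹ ≡ 17 (mod 59) since 7·17 = 119 ≡ 1, so λ ≡ 0.
  x = λ² - 46 - 53 = 0 - 99 ≡ 19; y = λ·(46 - 19) - 38 ≡ 21. → (19, 21)
6P: (19, 21) + (53, 38). λ = (38 - 21)/(53 - 19) ≡ 17/34 mod 59. 34⁻¹ ≡ 33 (mod 59), so λ ≡ 30.
  x = λ² - 19 - 53 = 900 - 72 ≡ 2; y = λ·(19 - 2) - 21 ≡ 17. → (2, 17)
7P: (2, 17) + (53, 38). λ = (38 - 17)/(53 - 2) ≡ 21/51 mod 59. 51⁻¹ ≡ 22 (mod 59), so λ ≡ 49.
  x = λ² - 2 - 53 = 2401 - 55 ≡ 45; y = λ·(2 - 45) - 17 ≡ 0. → (45, 0)
8P: (45, 0) + (53, 38). λ = (38 - 0)/(53 - 45) ≡ 38/8 mod 59. 8⁻¹ ≡ 37 (mod 59) since 8·37 = 296 ≡ 1, so λ ≡ 49.
  x = λ² - 45 - 53 = 2401 - 98 ≡ 2; y = λ·(45 - 2) - 0 ≡ 42. → (2, 42)
9P: (2, 42) + (53, 38). λ = (38 - 42)/(53 - 2) ≡ 55/51 mod 59. 51⁻¹ ≡ 22 (mod 59), so λ ≡ 30.
  x = λ² - 2 - 53 = 900 - 55 ≡ 19; y = λ·(2 - 19) - 42 ≡ 38. → (19, 38)

(19, 38)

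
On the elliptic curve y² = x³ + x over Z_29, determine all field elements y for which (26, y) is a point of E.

x³ + 1x + 0 = 17602 ≡ 28 (mod 29).
Square roots of 28 mod 29: 12 and 17 (since 12² = 144 ≡ 28).

12, 17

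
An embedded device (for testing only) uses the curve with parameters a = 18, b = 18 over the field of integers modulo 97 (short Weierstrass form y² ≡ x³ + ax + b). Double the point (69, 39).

tangent at (69, 39): λ = (3·69² + 18)/(2·39) ≡ 42/78. 78⁻¹ ≡ 51 (mod 97) since 78·51 = 3978 ≡ 1, so λ ≡ 42·51 ≡ 8.
  x = λ² - 69 - 69 = 64 - 138 ≡ 23; y = λ·(69 - 23) - 39 ≡ 38. → (23, 38)

(23, 38)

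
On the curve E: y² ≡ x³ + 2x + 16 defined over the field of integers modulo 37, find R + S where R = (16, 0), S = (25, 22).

(16, 0) + (25, 22). λ = (22 - 0)/(25 - 16) ≡ 22/9 mod 37. 9⁻¹ ≡ 33 (mod 37) since 9·33 = 297 ≡ 1, so λ ≡ 23.
  x = λ² - 16 - 25 = 529 - 41 ≡ 7; y = λ·(16 - 7) - 0 ≡ 22. → (7, 22)

(7, 22)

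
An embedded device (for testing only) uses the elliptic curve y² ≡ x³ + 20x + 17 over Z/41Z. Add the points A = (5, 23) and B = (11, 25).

(5, 23) + (11, 25). λ = (25 - 23)/(11 - 5) ≡ 2/6 mod 41. 6⁻¹ ≡ 7 (mod 41), so λ ≡ 14.
  x = λ² - 5 - 11 = 196 - 16 ≡ 16; y = λ·(5 - 16) - 23 ≡ 28. → (16, 28)

(16, 28)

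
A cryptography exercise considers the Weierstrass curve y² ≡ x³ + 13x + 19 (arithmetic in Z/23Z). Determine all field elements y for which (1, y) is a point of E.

x³ + 13x + 19 = 33 ≡ 10 (mod 23).
10 is a non-residue mod 23; no y exists.

none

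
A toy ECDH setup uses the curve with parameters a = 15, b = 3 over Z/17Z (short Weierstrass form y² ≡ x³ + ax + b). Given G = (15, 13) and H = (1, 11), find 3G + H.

(14, 13)

First 3G:
Repeated addition: build up to 3G.
2G: tangent at (15, 13): λ = (3·15² + 15)/(2·13) ≡ 10/9. 9⁻¹ ≡ 2 (mod 17), so λ ≡ 10·2 ≡ 3.
  x = λ² - 15 - 15 = 9 - 30 ≡ 13; y = λ·(15 - 13) - 13 ≡ 10. → (13, 10)
3G: (13, 10) + (15, 13). λ = (13 - 10)/(15 - 13) ≡ 3/2 mod 17. 2⁻¹ ≡ 9 (mod 17), so λ ≡ 10.
  x = λ² - 13 - 15 = 100 - 28 ≡ 4; y = λ·(13 - 4) - 10 ≡ 12. → (4, 12)
3G = (4, 12).
Finally 3G + H:
(4, 12) + (1, 11). λ = (11 - 12)/(1 - 4) ≡ 16/14 mod 17. 14⁻¹ ≡ 11 (mod 17), so λ ≡ 6.
  x = λ² - 4 - 1 = 36 - 5 ≡ 14; y = λ·(4 - 14) - 12 ≡ 13. → (14, 13)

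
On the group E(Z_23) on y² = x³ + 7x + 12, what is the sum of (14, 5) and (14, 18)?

O

The two points share x = 14 and their y-coordinates satisfy 5 + 18 ≡ 0 (mod 23), so they are inverses. Their sum is O.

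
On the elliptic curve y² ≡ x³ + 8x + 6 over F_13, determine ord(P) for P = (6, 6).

2P: tangent at (6, 6): λ = (3·6² + 8)/(2·6) ≡ 12/12. 12⁻¹ ≡ 12 (mod 13), so λ ≡ 12·12 ≡ 1.
  x = λ² - 6 - 6 = 1 - 12 ≡ 2; y = λ·(6 - 2) - 6 ≡ 11. → (2, 11)
3P: (2, 11) + (6, 6). λ = (6 - 11)/(6 - 2) ≡ 8/4 mod 13. 4⁻¹ ≡ 10 (mod 13), so λ ≡ 2.
  x = λ² - 2 - 6 = 4 - 8 ≡ 9; y = λ·(2 - 9) - 11 ≡ 1. → (9, 1)
4P: (9, 1) + (6, 6). λ = (6 - 1)/(6 - 9) ≡ 5/10 mod 13. 10⁻¹ ≡ 4 (mod 13), so λ ≡ 7.
  x = λ² - 9 - 6 = 49 - 15 ≡ 8; y = λ·(9 - 8) - 1 ≡ 6. → (8, 6)
5P: (8, 6) + (6, 6). λ = (6 - 6)/(6 - 8) ≡ 0/11 mod 13. 11⁻¹ ≡ 6 (mod 13), so λ ≡ 0.
  x = λ² - 8 - 6 = 0 - 14 ≡ 12; y = λ·(8 - 12) - 6 ≡ 7. → (12, 7)
6P: (12, 7) + (6, 6). λ = (6 - 7)/(6 - 12) ≡ 12/7 mod 13. 7⁻¹ ≡ 2 (mod 13), so λ ≡ 11.
  x = λ² - 12 - 6 = 121 - 18 ≡ 12; y = λ·(12 - 12) - 7 ≡ 6. → (12, 6)
7P: (12, 6) + (6, 6). λ = (6 - 6)/(6 - 12) ≡ 0/7 mod 13. 7⁻¹ ≡ 2 (mod 13) since 7·2 = 14 ≡ 1, so λ ≡ 0.
  x = λ² - 12 - 6 = 0 - 18 ≡ 8; y = λ·(12 - 8) - 6 ≡ 7. → (8, 7)
8P: (8, 7) + (6, 6). λ = (6 - 7)/(6 - 8) ≡ 12/11 mod 13. 11⁻¹ ≡ 6 (mod 13), so λ ≡ 7.
  x = λ² - 8 - 6 = 49 - 14 ≡ 9; y = λ·(8 - 9) - 7 ≡ 12. → (9, 12)
9P: (9, 12) + (6, 6). λ = (6 - 12)/(6 - 9) ≡ 7/10 mod 13. 10⁻¹ ≡ 4 (mod 13), so λ ≡ 2.
  x = λ² - 9 - 6 = 4 - 15 ≡ 2; y = λ·(9 - 2) - 12 ≡ 2. → (2, 2)
10P: (2, 2) + (6, 6). λ = (6 - 2)/(6 - 2) ≡ 4/4 mod 13. 4⁻¹ ≡ 10 (mod 13), so λ ≡ 1.
  x = λ² - 2 - 6 = 1 - 8 ≡ 6; y = λ·(2 - 6) - 2 ≡ 7. → (6, 7)
11P: (6, 7) + (6, 6): same x and y₁ ≡ -y₂, so the sum is ∞.
11P = ∞, so the order is 11.

11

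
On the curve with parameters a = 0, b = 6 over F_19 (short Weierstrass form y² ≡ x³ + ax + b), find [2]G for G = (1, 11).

tangent at (1, 11): λ = (3·1² + 0)/(2·11) ≡ 3/3. 3⁻¹ ≡ 13 (mod 19) since 3·13 = 39 ≡ 1, so λ ≡ 3·13 ≡ 1.
  x = λ² - 1 - 1 = 1 - 2 ≡ 18; y = λ·(1 - 18) - 11 ≡ 10. → (18, 10)

(18, 10)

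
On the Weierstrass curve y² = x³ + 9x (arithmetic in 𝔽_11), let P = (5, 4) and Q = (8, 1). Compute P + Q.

(5, 4) + (8, 1). λ = (1 - 4)/(8 - 5) ≡ 8/3 mod 11. 3⁻¹ ≡ 4 (mod 11), so λ ≡ 10.
  x = λ² - 5 - 8 = 100 - 13 ≡ 10; y = λ·(5 - 10) - 4 ≡ 1. → (10, 1)

(10, 1)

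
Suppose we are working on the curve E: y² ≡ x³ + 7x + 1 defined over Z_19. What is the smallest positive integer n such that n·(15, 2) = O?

7

2P: tangent at (15, 2): λ = (3·15² + 7)/(2·2) ≡ 17/4. 4⁻¹ ≡ 5 (mod 19) since 4·5 = 20 ≡ 1, so λ ≡ 17·5 ≡ 9.
  x = λ² - 15 - 15 = 81 - 30 ≡ 13; y = λ·(15 - 13) - 2 ≡ 16. → (13, 16)
3P: (13, 16) + (15, 2). λ = (2 - 16)/(15 - 13) ≡ 5/2 mod 19. 2⁻¹ ≡ 10 (mod 19) since 2·10 = 20 ≡ 1, so λ ≡ 12.
  x = λ² - 13 - 15 = 144 - 28 ≡ 2; y = λ·(13 - 2) - 16 ≡ 2. → (2, 2)
4P: (2, 2) + (15, 2). λ = (2 - 2)/(15 - 2) ≡ 0/13 mod 19. 13⁻¹ ≡ 3 (mod 19) since 13·3 = 39 ≡ 1, so λ ≡ 0.
  x = λ² - 2 - 15 = 0 - 17 ≡ 2; y = λ·(2 - 2) - 2 ≡ 17. → (2, 17)
5P: (2, 17) + (15, 2). λ = (2 - 17)/(15 - 2) ≡ 4/13 mod 19. 13⁻¹ ≡ 3 (mod 19) since 13·3 = 39 ≡ 1, so λ ≡ 12.
  x = λ² - 2 - 15 = 144 - 17 ≡ 13; y = λ·(2 - 13) - 17 ≡ 3. → (13, 3)
6P: (13, 3) + (15, 2). λ = (2 - 3)/(15 - 13) ≡ 18/2 mod 19. 2⁻¹ ≡ 10 (mod 19) since 2·10 = 20 ≡ 1, so λ ≡ 9.
  x = λ² - 13 - 15 = 81 - 28 ≡ 15; y = λ·(13 - 15) - 3 ≡ 17. → (15, 17)
7P: (15, 17) + (15, 2): same x and y₁ ≡ -y₂, so the sum is O.
7P = O, so the order is 7.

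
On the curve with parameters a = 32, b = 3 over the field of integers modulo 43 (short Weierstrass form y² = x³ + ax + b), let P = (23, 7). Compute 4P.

Repeated addition: build up to 4P.
2P: tangent at (23, 7): λ = (3·23² + 32)/(2·7) ≡ 28/14. 14⁻¹ ≡ 40 (mod 43), so λ ≡ 28·40 ≡ 2.
  x = λ² - 23 - 23 = 4 - 46 ≡ 1; y = λ·(23 - 1) - 7 ≡ 37. → (1, 37)
3P: (1, 37) + (23, 7). λ = (7 - 37)/(23 - 1) ≡ 13/22 mod 43. 22⁻¹ ≡ 2 (mod 43), so λ ≡ 26.
  x = λ² - 1 - 23 = 676 - 24 ≡ 7; y = λ·(1 - 7) - 37 ≡ 22. → (7, 22)
4P: (7, 22) + (23, 7). λ = (7 - 22)/(23 - 7) ≡ 28/16 mod 43. 16⁻¹ ≡ 35 (mod 43), so λ ≡ 34.
  x = λ² - 7 - 23 = 1156 - 30 ≡ 8; y = λ·(7 - 8) - 22 ≡ 30. → (8, 30)

(8, 30)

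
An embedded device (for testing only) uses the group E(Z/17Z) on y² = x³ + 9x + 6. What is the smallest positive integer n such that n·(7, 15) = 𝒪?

11

2P: tangent at (7, 15): λ = (3·7² + 9)/(2·15) ≡ 3/13. 13⁻¹ ≡ 4 (mod 17), so λ ≡ 3·4 ≡ 12.
  x = λ² - 7 - 7 = 144 - 14 ≡ 11; y = λ·(7 - 11) - 15 ≡ 5. → (11, 5)
3P: (11, 5) + (7, 15). λ = (15 - 5)/(7 - 11) ≡ 10/13 mod 17. 13⁻¹ ≡ 4 (mod 17) since 13·4 = 52 ≡ 1, so λ ≡ 6.
  x = λ² - 11 - 7 = 36 - 18 ≡ 1; y = λ·(11 - 1) - 5 ≡ 4. → (1, 4)
4P: (1, 4) + (7, 15). λ = (15 - 4)/(7 - 1) ≡ 11/6 mod 17. 6⁻¹ ≡ 3 (mod 17) since 6·3 = 18 ≡ 1, so λ ≡ 16.
  x = λ² - 1 - 7 = 256 - 8 ≡ 10; y = λ·(1 - 10) - 4 ≡ 5. → (10, 5)
5P: (10, 5) + (7, 15). λ = (15 - 5)/(7 - 10) ≡ 10/14 mod 17. 14⁻¹ ≡ 11 (mod 17), so λ ≡ 8.
  x = λ² - 10 - 7 = 64 - 17 ≡ 13; y = λ·(10 - 13) - 5 ≡ 5. → (13, 5)
6P: (13, 5) + (7, 15). λ = (15 - 5)/(7 - 13) ≡ 10/11 mod 17. 11⁻¹ ≡ 14 (mod 17), so λ ≡ 4.
  x = λ² - 13 - 7 = 16 - 20 ≡ 13; y = λ·(13 - 13) - 5 ≡ 12. → (13, 12)
7P: (13, 12) + (7, 15). λ = (15 - 12)/(7 - 13) ≡ 3/11 mod 17. 11⁻¹ ≡ 14 (mod 17), so λ ≡ 8.
  x = λ² - 13 - 7 = 64 - 20 ≡ 10; y = λ·(13 - 10) - 12 ≡ 12. → (10, 12)
8P: (10, 12) + (7, 15). λ = (15 - 12)/(7 - 10) ≡ 3/14 mod 17. 14⁻¹ ≡ 11 (mod 17) since 14·11 = 154 ≡ 1, so λ ≡ 16.
  x = λ² - 10 - 7 = 256 - 17 ≡ 1; y = λ·(10 - 1) - 12 ≡ 13. → (1, 13)
9P: (1, 13) + (7, 15). λ = (15 - 13)/(7 - 1) ≡ 2/6 mod 17. 6⁻¹ ≡ 3 (mod 17), so λ ≡ 6.
  x = λ² - 1 - 7 = 36 - 8 ≡ 11; y = λ·(1 - 11) - 13 ≡ 12. → (11, 12)
10P: (11, 12) + (7, 15). λ = (15 - 12)/(7 - 11) ≡ 3/13 mod 17. 13⁻¹ ≡ 4 (mod 17) since 13·4 = 52 ≡ 1, so λ ≡ 12.
  x = λ² - 11 - 7 = 144 - 18 ≡ 7; y = λ·(11 - 7) - 12 ≡ 2. → (7, 2)
11P: (7, 2) + (7, 15): same x and y₁ ≡ -y₂, so the sum is 𝒪.
11P = 𝒪, so the order is 11.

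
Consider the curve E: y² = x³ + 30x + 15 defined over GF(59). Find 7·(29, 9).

Write P = (29, 9).
Double-and-add on 7 = (111)₂. Start with P = (29, 9) for the leading 1-bit.
double: tangent at (29, 9): λ = (3·29² + 30)/(2·9) ≡ 16/18. 18⁻¹ ≡ 23 (mod 59), so λ ≡ 16·23 ≡ 14.
  x = λ² - 29 - 29 = 196 - 58 ≡ 20; y = λ·(29 - 20) - 9 ≡ 58. → (20, 58)
add P: (20, 58) + (29, 9). λ = (9 - 58)/(29 - 20) ≡ 10/9 mod 59. 9⁻¹ ≡ 46 (mod 59), so λ ≡ 47.
  x = λ² - 20 - 29 = 2209 - 49 ≡ 36; y = λ·(20 - 36) - 58 ≡ 16. → (36, 16)
double: tangent at (36, 16): λ = (3·36² + 30)/(2·16) ≡ 24/32. 32⁻¹ ≡ 24 (mod 59) since 32·24 = 768 ≡ 1, so λ ≡ 24·24 ≡ 45.
  x = λ² - 36 - 36 = 2025 - 72 ≡ 6; y = λ·(36 - 6) - 16 ≡ 36. → (6, 36)
add P: (6, 36) + (29, 9). λ = (9 - 36)/(29 - 6) ≡ 32/23 mod 59. 23⁻¹ ≡ 18 (mod 59), so λ ≡ 45.
  x = λ² - 6 - 29 = 2025 - 35 ≡ 43; y = λ·(6 - 43) - 36 ≡ 10. → (43, 10)

(43, 10)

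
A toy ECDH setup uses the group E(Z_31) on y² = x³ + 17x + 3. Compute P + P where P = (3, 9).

(26, 14)

tangent at (3, 9): λ = (3·3² + 17)/(2·9) ≡ 13/18. 18⁻¹ ≡ 19 (mod 31), so λ ≡ 13·19 ≡ 30.
  x = λ² - 3 - 3 = 900 - 6 ≡ 26; y = λ·(3 - 26) - 9 ≡ 14. → (26, 14)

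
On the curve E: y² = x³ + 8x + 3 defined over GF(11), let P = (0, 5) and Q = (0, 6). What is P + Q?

The two points share x = 0 and their y-coordinates satisfy 5 + 6 ≡ 0 (mod 11), so they are inverses. Their sum is O.

O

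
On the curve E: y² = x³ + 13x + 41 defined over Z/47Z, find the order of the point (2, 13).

2P: tangent at (2, 13): λ = (3·2² + 13)/(2·13) ≡ 25/26. 26⁻¹ ≡ 38 (mod 47), so λ ≡ 25·38 ≡ 10.
  x = λ² - 2 - 2 = 100 - 4 ≡ 2; y = λ·(2 - 2) - 13 ≡ 34. → (2, 34)
3P: (2, 34) + (2, 13): same x and y₁ ≡ -y₂, so the sum is O.
3P = O, so the order is 3.

3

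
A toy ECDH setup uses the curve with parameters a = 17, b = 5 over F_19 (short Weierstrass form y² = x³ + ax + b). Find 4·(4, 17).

(17, 1)

Write G = (4, 17).
Double-and-add on 4 = (100)₂. Start with G = (4, 17) for the leading 1-bit.
double: tangent at (4, 17): λ = (3·4² + 17)/(2·17) ≡ 8/15. 15⁻¹ ≡ 14 (mod 19), so λ ≡ 8·14 ≡ 17.
  x = λ² - 4 - 4 = 289 - 8 ≡ 15; y = λ·(4 - 15) - 17 ≡ 5. → (15, 5)
double: tangent at (15, 5): λ = (3·15² + 17)/(2·5) ≡ 8/10. 10⁻¹ ≡ 2 (mod 19) since 10·2 = 20 ≡ 1, so λ ≡ 8·2 ≡ 16.
  x = λ² - 15 - 15 = 256 - 30 ≡ 17; y = λ·(15 - 17) - 5 ≡ 1. → (17, 1)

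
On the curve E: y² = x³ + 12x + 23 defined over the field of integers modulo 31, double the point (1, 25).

(17, 26)

tangent at (1, 25): λ = (3·1² + 12)/(2·25) ≡ 15/19. 19⁻¹ ≡ 18 (mod 31) since 19·18 = 342 ≡ 1, so λ ≡ 15·18 ≡ 22.
  x = λ² - 1 - 1 = 484 - 2 ≡ 17; y = λ·(1 - 17) - 25 ≡ 26. → (17, 26)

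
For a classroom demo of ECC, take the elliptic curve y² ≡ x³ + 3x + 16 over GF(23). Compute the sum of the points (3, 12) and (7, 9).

(3, 12) + (7, 9). λ = (9 - 12)/(7 - 3) ≡ 20/4 mod 23. 4⁻¹ ≡ 6 (mod 23), so λ ≡ 5.
  x = λ² - 3 - 7 = 25 - 10 ≡ 15; y = λ·(3 - 15) - 12 ≡ 20. → (15, 20)

(15, 20)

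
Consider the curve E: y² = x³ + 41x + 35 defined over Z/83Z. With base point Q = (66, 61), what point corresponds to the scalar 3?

Repeated addition: build up to 3Q.
2Q: tangent at (66, 61): λ = (3·66² + 41)/(2·61) ≡ 78/39. 39⁻¹ ≡ 66 (mod 83), so λ ≡ 78·66 ≡ 2.
  x = λ² - 66 - 66 = 4 - 132 ≡ 38; y = λ·(66 - 38) - 61 ≡ 78. → (38, 78)
3Q: (38, 78) + (66, 61). λ = (61 - 78)/(66 - 38) ≡ 66/28 mod 83. 28⁻¹ ≡ 3 (mod 83) since 28·3 = 84 ≡ 1, so λ ≡ 32.
  x = λ² - 38 - 66 = 1024 - 104 ≡ 7; y = λ·(38 - 7) - 78 ≡ 1. → (7, 1)

(7, 1)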